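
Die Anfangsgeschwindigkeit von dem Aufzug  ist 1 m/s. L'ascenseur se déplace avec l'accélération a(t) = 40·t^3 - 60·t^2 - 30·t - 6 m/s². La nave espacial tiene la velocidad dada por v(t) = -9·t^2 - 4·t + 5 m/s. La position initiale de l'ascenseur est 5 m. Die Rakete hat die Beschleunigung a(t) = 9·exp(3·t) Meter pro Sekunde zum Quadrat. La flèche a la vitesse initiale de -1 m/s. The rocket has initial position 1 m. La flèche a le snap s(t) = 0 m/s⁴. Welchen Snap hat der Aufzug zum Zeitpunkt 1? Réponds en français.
Nous devons dériver notre équation de l'accélération a(t) = 40·t^3 - 60·t^2 - 30·t - 6 2 fois. En dérivant l'accélération, nous obtenons le jerk: j(t) = 120·t^2 - 120·t - 30. En dérivant le jerk, nous obtenons le snap: s(t) = 240·t - 120. Nous avons le snap s(t) = 240·t - 120. En substituant t = 1: s(1) = 120.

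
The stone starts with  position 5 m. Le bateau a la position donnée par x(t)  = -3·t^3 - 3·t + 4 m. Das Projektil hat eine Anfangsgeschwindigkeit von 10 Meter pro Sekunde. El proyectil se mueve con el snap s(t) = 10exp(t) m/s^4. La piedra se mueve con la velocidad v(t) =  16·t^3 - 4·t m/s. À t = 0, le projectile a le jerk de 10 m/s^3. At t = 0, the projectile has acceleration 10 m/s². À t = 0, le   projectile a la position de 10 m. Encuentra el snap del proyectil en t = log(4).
Tenemos el snap s(t) = 10·exp(t). Sustituyendo t = log(4): s(log(4)) = 40.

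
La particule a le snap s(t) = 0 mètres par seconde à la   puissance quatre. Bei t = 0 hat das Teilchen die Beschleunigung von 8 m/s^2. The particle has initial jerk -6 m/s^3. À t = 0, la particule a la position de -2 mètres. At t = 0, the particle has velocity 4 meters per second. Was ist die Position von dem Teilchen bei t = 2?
Wir müssen die Stammfunktion unserer Gleichung für den Snap s(t) = 0 4-mal finden. Mit ∫s(t)dt und Anwendung von j(0) = -6, finden wir j(t) = -6. Mit ∫j(t)dt und Anwendung von a(0) = 8, finden wir a(t) = 8 - 6·t. Mit ∫a(t)dt und Anwendung von v(0) = 4, finden wir v(t) = -3·t^2 + 8·t + 4. Das Integral von der Geschwindigkeit ist die Position. Mit x(0) = -2 erhalten wir x(t) = -t^3 + 4·t^2 + 4·t - 2. Mit x(t) = -t^3 + 4·t^2 + 4·t - 2 und Einsetzen von t = 2, finden wir x = 14.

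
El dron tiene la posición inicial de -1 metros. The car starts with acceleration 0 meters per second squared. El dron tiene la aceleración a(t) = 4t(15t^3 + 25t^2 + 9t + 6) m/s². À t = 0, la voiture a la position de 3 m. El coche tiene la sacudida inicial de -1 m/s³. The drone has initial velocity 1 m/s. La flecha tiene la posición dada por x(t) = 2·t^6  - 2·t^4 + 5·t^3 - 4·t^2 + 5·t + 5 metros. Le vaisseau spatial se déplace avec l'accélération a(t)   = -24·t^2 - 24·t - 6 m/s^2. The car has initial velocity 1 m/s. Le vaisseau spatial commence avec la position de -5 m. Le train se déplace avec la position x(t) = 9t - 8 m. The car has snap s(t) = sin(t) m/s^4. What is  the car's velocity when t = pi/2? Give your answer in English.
We need to integrate our snap equation s(t) = sin(t) 3 times. The antiderivative of snap, with j(0) = -1, gives jerk: j(t) = -cos(t). Taking ∫j(t)dt and applying a(0) = 0, we find a(t) = -sin(t). Integrating acceleration and using the initial condition v(0) = 1, we get v(t) = cos(t). From the given velocity equation v(t) = cos(t), we substitute t = pi/2 to get v = 0.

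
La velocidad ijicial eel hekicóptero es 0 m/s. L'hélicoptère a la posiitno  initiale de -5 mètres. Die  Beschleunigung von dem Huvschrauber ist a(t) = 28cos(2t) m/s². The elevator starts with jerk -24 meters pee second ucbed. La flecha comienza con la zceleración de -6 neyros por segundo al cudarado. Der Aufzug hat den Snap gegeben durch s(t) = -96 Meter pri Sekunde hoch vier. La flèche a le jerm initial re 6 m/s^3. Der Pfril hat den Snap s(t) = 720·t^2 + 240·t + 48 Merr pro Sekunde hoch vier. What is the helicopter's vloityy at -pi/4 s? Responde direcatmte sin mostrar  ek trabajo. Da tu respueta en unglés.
v(-pi/4) = -14.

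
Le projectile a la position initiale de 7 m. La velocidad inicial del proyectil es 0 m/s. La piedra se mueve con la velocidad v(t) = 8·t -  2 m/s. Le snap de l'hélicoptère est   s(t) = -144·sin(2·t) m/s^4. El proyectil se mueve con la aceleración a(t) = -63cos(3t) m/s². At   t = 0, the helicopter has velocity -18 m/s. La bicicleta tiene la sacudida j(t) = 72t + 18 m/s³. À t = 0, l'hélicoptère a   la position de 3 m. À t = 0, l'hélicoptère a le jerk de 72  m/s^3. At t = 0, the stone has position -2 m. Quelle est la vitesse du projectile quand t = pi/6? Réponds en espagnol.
Necesitamos integrar nuestra ecuación de la aceleración a(t) = -63·cos(3·t) 1 vez. Tomando ∫a(t)dt y aplicando v(0) = 0, encontramos v(t) = -21·sin(3·t). De la ecuación de la velocidad v(t) = -21·sin(3·t), sustituimos t = pi/6 para obtener v = -21.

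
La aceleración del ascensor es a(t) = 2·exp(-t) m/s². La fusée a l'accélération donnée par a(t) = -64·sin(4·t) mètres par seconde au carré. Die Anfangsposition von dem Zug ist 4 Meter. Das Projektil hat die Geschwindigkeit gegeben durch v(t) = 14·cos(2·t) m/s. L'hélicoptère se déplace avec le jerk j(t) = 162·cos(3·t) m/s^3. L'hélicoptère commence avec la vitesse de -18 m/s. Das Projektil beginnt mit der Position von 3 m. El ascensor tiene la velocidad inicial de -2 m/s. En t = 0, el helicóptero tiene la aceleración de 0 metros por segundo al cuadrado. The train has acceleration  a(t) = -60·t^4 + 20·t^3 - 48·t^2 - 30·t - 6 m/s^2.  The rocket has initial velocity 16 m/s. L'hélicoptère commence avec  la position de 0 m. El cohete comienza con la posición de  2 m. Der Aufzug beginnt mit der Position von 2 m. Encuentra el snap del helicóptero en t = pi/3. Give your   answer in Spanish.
Partiendo de la sacudida j(t) = 162·cos(3·t), tomamos 1 derivada. La derivada de la sacudida da el snap: s(t) = -486·sin(3·t). Usando s(t) = -486·sin(3·t) y sustituyendo t = pi/3, encontramos s = 0.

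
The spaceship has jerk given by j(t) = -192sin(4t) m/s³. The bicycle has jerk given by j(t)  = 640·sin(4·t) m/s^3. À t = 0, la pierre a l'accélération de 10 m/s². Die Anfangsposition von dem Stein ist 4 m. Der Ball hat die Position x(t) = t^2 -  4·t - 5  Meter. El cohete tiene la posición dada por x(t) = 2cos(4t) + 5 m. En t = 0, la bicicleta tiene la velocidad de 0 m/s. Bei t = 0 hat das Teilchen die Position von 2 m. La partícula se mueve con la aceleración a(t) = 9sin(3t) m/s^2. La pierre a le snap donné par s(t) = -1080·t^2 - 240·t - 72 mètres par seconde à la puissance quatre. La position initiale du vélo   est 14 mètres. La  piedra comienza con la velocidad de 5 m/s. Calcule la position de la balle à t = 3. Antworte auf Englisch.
Using x(t) = t^2 - 4·t - 5 and substituting t = 3, we find x = -8.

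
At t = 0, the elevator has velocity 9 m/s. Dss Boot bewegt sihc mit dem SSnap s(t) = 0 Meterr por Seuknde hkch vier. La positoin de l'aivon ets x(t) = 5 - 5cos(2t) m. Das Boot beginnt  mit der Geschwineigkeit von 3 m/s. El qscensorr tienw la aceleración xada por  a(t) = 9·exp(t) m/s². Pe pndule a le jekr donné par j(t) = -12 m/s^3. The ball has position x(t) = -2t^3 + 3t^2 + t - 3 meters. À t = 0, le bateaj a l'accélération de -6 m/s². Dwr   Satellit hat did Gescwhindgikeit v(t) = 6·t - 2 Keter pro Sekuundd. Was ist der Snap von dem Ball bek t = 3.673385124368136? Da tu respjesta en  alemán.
Um dies zu lösen, müssen wir 4 Ableitungen unserer Gleichung für die Position x(t) = -2·t^3 + 3·t^2 + t - 3 nehmen. Durch Ableiten von der Position erhalten wir die Geschwindigkeit: v(t) = -6·t^2 + 6·t + 1. Mit d/dt von v(t) finden wir a(t) = 6 - 12·t. Mit d/dt von a(t) finden wir j(t) = -12. Die Ableitung von dem Ruck ergibt den Snap: s(t) = 0. Mit s(t) = 0 und Einsetzen von t = 3.673385124368136, finden wir s = 0.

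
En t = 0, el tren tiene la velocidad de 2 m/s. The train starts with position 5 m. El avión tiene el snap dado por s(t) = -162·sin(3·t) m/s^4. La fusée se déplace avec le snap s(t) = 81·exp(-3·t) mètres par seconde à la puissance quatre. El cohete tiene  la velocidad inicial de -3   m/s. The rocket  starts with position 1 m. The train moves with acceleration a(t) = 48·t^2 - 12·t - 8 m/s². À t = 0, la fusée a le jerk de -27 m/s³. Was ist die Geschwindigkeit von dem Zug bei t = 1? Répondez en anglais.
To solve this, we need to take 1 integral of our acceleration equation a(t) = 48·t^2 - 12·t - 8. The integral of acceleration, with v(0) = 2, gives velocity: v(t) = 16·t^3 - 6·t^2 - 8·t + 2. Using v(t) = 16·t^3 - 6·t^2 - 8·t + 2 and substituting t = 1, we find v = 4.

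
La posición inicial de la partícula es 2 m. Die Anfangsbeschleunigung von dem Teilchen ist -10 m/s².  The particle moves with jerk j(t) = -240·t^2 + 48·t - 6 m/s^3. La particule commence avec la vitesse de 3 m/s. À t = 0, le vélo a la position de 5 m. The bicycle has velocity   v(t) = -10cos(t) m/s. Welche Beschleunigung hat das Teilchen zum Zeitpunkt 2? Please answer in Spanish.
Debemos encontrar la integral de nuestra ecuación de la sacudida j(t) = -240·t^2 + 48·t - 6 1 vez. Tomando ∫j(t)dt y aplicando a(0) = -10, encontramos a(t) = -80·t^3 + 24·t^2 - 6·t - 10. Tenemos la aceleración a(t) = -80·t^3 + 24·t^2 - 6·t - 10. Sustituyendo t = 2: a(2) = -566.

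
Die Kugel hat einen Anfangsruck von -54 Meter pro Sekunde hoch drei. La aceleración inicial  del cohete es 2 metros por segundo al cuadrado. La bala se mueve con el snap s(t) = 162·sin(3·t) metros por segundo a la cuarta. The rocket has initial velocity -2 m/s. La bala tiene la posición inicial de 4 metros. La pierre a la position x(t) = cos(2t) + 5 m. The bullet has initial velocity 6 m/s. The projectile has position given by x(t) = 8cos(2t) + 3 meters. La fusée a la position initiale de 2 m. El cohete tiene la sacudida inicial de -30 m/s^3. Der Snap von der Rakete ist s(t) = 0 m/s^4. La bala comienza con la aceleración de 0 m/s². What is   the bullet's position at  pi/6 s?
To solve this, we need to take 4 antiderivatives of our snap equation s(t) = 162·sin(3·t). Integrating snap and using the initial condition j(0) = -54, we get j(t) = -54·cos(3·t). Finding the integral of j(t) and using a(0) = 0: a(t) = -18·sin(3·t). Integrating acceleration and using the initial condition v(0) = 6, we get v(t) = 6·cos(3·t). Finding the integral of v(t) and using x(0) = 4: x(t) = 2·sin(3·t) + 4. We have position x(t) = 2·sin(3·t) + 4. Substituting t = pi/6: x(pi/6) = 6.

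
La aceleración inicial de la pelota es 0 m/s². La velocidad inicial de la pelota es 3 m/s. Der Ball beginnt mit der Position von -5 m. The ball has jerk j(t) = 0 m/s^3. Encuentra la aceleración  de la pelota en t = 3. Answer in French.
Nous devons intégrer notre équation du jerk j(t) = 0 1 fois. En prenant ∫j(t)dt et en appliquant a(0) = 0, nous trouvons a(t) = 0. En utilisant a(t) = 0 et en substituant t = 3, nous trouvons a = 0.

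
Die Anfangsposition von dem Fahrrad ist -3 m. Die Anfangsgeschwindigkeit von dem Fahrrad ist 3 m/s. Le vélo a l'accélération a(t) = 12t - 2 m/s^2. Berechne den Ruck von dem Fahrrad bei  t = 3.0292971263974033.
Ausgehend von der Beschleunigung a(t) = 12·t - 2, nehmen wir 1 Ableitung. Die Ableitung von der Beschleunigung ergibt den Ruck: j(t) = 12. Aus der Gleichung für den Ruck j(t) = 12, setzen wir t = 3.0292971263974033 ein und erhalten j = 12.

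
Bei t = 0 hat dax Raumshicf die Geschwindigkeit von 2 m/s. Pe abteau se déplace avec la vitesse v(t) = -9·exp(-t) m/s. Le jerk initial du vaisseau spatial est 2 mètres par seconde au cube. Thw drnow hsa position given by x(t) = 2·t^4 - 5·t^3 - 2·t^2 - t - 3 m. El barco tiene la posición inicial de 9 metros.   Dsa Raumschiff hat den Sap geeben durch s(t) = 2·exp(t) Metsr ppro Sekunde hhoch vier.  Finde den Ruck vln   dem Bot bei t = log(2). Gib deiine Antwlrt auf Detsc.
Wir müssen unsere Gleichung für die Geschwindigkeit v(t) = -9·exp(-t) 2-mal ableiten. Durch Ableiten von der Geschwindigkeit erhalten wir die Beschleunigung: a(t) = 9·exp(-t). Die Ableitung von der Beschleunigung ergibt den Ruck: j(t) = -9·exp(-t). Aus der Gleichung für den Ruck j(t) = -9·exp(-t), setzen wir t = log(2) ein und erhalten j = -9/2.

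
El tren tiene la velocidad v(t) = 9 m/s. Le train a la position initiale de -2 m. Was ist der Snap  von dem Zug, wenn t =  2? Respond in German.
Ausgehend von der Geschwindigkeit v(t) = 9, nehmen wir 3 Ableitungen. Mit d/dt von v(t) finden wir a(t) = 0. Durch Ableiten von der Beschleunigung erhalten wir den Ruck: j(t) = 0. Durch Ableiten von dem Ruck erhalten wir den Snap: s(t) = 0. Aus der Gleichung für den Snap s(t) = 0, setzen wir t = 2 ein und erhalten s = 0.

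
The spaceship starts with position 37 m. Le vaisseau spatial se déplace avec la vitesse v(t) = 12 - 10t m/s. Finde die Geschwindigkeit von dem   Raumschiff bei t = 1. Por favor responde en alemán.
Aus der Gleichung für die Geschwindigkeit v(t) = 12 - 10·t, setzen wir t = 1 ein und erhalten v = 2.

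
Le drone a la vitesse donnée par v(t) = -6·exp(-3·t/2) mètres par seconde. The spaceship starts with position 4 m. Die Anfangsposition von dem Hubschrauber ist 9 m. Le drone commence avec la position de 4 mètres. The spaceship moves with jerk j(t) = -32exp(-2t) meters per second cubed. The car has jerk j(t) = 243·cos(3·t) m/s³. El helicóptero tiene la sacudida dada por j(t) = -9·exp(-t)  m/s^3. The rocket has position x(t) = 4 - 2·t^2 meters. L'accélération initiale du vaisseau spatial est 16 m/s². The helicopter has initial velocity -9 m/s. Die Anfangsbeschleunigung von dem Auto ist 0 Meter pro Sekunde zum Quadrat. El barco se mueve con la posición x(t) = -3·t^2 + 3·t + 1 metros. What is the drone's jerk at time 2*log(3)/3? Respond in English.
To solve this, we need to take 2 derivatives of our velocity equation v(t) = -6·exp(-3·t/2). The derivative of velocity gives acceleration: a(t) = 9·exp(-3·t/2). The derivative of acceleration gives jerk: j(t) = -27·exp(-3·t/2)/2. We have jerk j(t) = -27·exp(-3·t/2)/2. Substituting t = 2*log(3)/3: j(2*log(3)/3) = -9/2.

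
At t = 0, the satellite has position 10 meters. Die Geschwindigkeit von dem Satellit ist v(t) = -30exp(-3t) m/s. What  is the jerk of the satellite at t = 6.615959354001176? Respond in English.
We must differentiate our velocity equation v(t) = -30·exp(-3·t) 2 times. Differentiating velocity, we get acceleration: a(t) = 90·exp(-3·t). Taking d/dt of a(t), we find j(t) = -270·exp(-3·t). We have jerk j(t) = -270·exp(-3·t). Substituting t = 6.615959354001176: j(6.615959354001176) = -6.47947538481396E-7.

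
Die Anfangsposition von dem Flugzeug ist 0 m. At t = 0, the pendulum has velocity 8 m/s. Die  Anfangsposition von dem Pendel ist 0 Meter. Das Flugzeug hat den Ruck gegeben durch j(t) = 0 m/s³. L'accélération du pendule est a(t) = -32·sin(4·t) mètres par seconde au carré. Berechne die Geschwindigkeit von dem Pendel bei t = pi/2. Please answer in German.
Wir müssen unsere Gleichung für die Beschleunigung a(t) = -32·sin(4·t) 1-mal integrieren. Das Integral von der Beschleunigung, mit v(0) = 8, ergibt die Geschwindigkeit: v(t) = 8·cos(4·t). Wir haben die Geschwindigkeit v(t) = 8·cos(4·t). Durch Einsetzen von t = pi/2: v(pi/2) = 8.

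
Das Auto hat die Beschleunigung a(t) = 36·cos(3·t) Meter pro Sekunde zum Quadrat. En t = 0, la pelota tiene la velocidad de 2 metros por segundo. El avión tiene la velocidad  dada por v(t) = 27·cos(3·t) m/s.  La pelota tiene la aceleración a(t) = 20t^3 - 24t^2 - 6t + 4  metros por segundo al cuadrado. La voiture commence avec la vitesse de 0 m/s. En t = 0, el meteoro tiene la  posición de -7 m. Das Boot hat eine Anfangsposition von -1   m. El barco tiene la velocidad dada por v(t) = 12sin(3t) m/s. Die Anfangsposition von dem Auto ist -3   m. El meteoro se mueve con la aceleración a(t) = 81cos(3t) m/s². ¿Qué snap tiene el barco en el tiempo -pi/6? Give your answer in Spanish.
Para resolver esto, necesitamos tomar 3 derivadas de nuestra ecuación de la velocidad v(t) = 12·sin(3·t). Derivando la velocidad, obtenemos la aceleración: a(t) = 36·cos(3·t). La derivada de la aceleración da la sacudida: j(t) = -108·sin(3·t). La derivada de la sacudida da el snap: s(t) = -324·cos(3·t). De la ecuación del snap s(t) = -324·cos(3·t), sustituimos t = -pi/6 para obtener s = 0.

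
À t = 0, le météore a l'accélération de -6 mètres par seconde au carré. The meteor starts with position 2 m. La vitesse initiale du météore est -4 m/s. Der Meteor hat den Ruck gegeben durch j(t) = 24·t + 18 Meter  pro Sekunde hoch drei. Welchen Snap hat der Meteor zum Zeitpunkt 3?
Wir müssen unsere Gleichung für den Ruck j(t) = 24·t + 18 1-mal ableiten. Die Ableitung von dem Ruck ergibt den Snap: s(t) = 24. Aus der Gleichung für den Snap s(t) = 24, setzen wir t = 3 ein und erhalten s = 24.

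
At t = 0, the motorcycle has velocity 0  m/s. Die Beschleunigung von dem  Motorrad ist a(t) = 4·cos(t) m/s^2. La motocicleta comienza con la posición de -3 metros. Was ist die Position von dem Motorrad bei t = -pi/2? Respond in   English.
We must find the integral of our acceleration equation a(t) = 4·cos(t) 2 times. The antiderivative of acceleration is velocity. Using v(0) = 0, we get v(t) = 4·sin(t). Finding the integral of v(t) and using x(0) = -3: x(t) = 1 - 4·cos(t). From the given position equation x(t) = 1 - 4·cos(t), we substitute t = -pi/2 to get x = 1.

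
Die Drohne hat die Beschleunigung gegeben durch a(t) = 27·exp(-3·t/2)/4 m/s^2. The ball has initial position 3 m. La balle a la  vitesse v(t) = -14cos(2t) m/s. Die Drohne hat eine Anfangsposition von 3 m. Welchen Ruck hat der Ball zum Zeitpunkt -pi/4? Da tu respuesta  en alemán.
Ausgehend von der Geschwindigkeit v(t) = -14·cos(2·t), nehmen wir 2 Ableitungen. Durch Ableiten von der Geschwindigkeit erhalten wir die Beschleunigung: a(t) = 28·sin(2·t). Mit d/dt von a(t) finden wir j(t) = 56·cos(2·t). Wir haben den Ruck j(t) = 56·cos(2·t). Durch Einsetzen von t = -pi/4: j(-pi/4) = 0.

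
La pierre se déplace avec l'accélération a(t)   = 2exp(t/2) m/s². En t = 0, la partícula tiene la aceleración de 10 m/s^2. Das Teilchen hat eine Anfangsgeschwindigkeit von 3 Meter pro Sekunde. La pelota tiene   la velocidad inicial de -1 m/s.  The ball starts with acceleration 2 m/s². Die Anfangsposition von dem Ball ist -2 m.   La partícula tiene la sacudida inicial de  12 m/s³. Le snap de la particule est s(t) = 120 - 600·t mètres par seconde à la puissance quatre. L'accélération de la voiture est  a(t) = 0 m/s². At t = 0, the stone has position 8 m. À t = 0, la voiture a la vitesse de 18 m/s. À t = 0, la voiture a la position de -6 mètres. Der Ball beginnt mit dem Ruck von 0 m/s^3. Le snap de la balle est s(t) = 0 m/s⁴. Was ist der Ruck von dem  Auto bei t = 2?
Ausgehend von der Beschleunigung a(t) = 0, nehmen wir 1 Ableitung. Durch Ableiten von der Beschleunigung erhalten wir den Ruck: j(t) = 0. Mit j(t) = 0 und Einsetzen von t = 2, finden wir j = 0.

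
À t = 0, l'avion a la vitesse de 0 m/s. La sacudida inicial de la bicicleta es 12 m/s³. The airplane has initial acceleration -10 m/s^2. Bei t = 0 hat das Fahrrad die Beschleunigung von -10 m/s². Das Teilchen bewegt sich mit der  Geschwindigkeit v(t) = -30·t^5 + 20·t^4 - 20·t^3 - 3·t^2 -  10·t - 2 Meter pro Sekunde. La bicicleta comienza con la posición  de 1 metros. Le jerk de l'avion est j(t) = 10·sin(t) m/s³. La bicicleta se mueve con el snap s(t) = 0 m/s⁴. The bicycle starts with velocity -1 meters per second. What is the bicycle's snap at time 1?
We have snap s(t) = 0. Substituting t = 1: s(1) = 0.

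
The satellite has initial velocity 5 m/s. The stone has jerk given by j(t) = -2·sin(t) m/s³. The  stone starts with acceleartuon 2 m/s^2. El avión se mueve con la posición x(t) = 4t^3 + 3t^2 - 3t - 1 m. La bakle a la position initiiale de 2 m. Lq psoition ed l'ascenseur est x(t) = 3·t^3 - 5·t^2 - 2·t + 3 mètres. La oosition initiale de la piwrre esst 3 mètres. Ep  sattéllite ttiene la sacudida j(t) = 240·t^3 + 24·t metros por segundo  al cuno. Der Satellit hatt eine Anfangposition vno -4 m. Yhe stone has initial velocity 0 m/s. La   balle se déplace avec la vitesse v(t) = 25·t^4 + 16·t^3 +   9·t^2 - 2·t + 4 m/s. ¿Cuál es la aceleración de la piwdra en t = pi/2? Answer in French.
Pour résoudre ceci, nous devons prendre 1 intégrale de notre équation du jerk j(t) = -2·sin(t). L'intégrale du jerk est l'accélération. En utilisant a(0) = 2, nous obtenons a(t) = 2·cos(t). De l'équation de l'accélération a(t) = 2·cos(t), nous substituons t = pi/2 pour obtenir a = 0.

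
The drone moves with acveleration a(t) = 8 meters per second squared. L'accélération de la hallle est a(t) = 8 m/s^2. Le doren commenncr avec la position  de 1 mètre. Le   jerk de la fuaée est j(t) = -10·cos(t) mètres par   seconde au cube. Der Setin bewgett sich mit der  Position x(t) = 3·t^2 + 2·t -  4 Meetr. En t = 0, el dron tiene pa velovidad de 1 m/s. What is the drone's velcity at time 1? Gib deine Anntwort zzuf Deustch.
Wir müssen das Integral unserer Gleichung für die Beschleunigung a(t) = 8 1-mal finden. Durch Integration von der Beschleunigung und Verwendung der Anfangsbedingung v(0) = 1, erhalten wir v(t) = 8·t + 1. Wir haben die Geschwindigkeit v(t) = 8·t + 1. Durch Einsetzen von t = 1: v(1) = 9.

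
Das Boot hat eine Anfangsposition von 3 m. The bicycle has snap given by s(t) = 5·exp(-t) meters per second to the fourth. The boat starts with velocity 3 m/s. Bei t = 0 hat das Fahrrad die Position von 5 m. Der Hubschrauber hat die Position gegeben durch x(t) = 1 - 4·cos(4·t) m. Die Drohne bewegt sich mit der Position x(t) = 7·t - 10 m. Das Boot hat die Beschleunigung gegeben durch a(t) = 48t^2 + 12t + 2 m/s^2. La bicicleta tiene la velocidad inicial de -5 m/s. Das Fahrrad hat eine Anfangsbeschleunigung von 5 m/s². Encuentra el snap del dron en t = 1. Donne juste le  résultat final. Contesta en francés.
À t = 1, s = 0.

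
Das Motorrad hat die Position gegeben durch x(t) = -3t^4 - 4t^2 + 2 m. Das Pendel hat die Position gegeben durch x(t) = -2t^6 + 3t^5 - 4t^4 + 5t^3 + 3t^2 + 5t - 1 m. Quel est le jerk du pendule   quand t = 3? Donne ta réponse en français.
Pour résoudre ceci, nous devons prendre 3 dérivées de notre équation de la position x(t) = -2·t^6 + 3·t^5 - 4·t^4 + 5·t^3 + 3·t^2 + 5·t - 1. En dérivant la position, nous obtenons la vitesse: v(t) = -12·t^5 + 15·t^4 - 16·t^3 + 15·t^2 + 6·t + 5. En prenant d/dt de v(t), nous trouvons a(t) = -60·t^4 + 60·t^3 - 48·t^2 + 30·t + 6. En prenant d/dt de a(t), nous trouvons j(t) = -240·t^3 + 180·t^2 - 96·t + 30. En utilisant j(t) = -240·t^3 + 180·t^2 - 96·t + 30 et en substituant t = 3, nous trouvons j = -5118.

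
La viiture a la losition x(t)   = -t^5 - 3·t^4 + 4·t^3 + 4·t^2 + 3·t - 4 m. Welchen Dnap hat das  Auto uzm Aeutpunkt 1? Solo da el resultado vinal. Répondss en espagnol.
El snap en t = 1 es s = -192.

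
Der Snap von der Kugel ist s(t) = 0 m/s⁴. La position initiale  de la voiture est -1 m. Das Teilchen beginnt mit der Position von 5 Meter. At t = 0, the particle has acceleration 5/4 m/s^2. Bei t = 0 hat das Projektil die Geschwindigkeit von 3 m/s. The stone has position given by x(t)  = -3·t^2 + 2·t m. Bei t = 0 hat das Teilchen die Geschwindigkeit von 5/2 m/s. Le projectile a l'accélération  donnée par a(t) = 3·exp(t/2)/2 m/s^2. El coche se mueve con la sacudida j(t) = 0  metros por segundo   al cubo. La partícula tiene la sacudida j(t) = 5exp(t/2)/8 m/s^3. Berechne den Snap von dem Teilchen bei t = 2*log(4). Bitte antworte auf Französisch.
En partant du jerk j(t) = 5·exp(t/2)/8, nous prenons 1 dérivée. La dérivée du jerk donne le snap: s(t) = 5·exp(t/2)/16. En utilisant s(t) = 5·exp(t/2)/16 et en substituant t = 2*log(4), nous trouvons s = 5/4.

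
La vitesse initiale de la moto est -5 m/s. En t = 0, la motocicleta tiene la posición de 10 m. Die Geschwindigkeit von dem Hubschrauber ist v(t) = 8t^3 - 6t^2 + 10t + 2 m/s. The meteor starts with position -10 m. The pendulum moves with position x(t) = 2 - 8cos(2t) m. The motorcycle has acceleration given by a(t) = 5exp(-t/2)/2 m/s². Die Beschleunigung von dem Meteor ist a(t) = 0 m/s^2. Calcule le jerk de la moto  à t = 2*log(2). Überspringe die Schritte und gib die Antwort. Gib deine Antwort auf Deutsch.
j(2*log(2)) = -5/8.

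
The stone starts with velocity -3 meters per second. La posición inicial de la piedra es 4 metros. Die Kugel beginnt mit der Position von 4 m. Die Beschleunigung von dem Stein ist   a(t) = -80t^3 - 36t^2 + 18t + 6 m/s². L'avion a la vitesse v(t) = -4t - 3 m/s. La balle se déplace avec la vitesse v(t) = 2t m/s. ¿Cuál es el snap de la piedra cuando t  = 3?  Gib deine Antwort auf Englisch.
To solve this, we need to take 2 derivatives of our acceleration equation a(t) = -80·t^3 - 36·t^2 + 18·t + 6. Differentiating acceleration, we get jerk: j(t) = -240·t^2 - 72·t + 18. Taking d/dt of j(t), we find s(t) = -480·t - 72. We have snap s(t) = -480·t - 72. Substituting t = 3: s(3) = -1512.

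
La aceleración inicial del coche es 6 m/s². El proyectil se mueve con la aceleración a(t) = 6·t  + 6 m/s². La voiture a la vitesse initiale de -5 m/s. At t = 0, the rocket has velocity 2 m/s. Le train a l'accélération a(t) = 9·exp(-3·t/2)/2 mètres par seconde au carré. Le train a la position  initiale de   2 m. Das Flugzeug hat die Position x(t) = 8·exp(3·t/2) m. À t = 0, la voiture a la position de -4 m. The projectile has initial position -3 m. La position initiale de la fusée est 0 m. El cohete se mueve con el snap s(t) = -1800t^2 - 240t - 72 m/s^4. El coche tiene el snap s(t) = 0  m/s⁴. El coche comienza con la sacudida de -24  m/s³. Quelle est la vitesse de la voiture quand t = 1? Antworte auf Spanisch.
Para resolver esto, necesitamos tomar 3 antiderivadas de nuestra ecuación del snap s(t) = 0. La antiderivada del snap, con j(0) = -24, da la sacudida: j(t) = -24. La antiderivada de la sacudida es la aceleración. Usando a(0) = 6, obtenemos a(t) = 6 - 24·t. La antiderivada de la aceleración, con v(0) = -5, da la velocidad: v(t) = -12·t^2 + 6·t - 5. Usando v(t) = -12·t^2 + 6·t - 5 y sustituyendo t = 1, encontramos v = -11.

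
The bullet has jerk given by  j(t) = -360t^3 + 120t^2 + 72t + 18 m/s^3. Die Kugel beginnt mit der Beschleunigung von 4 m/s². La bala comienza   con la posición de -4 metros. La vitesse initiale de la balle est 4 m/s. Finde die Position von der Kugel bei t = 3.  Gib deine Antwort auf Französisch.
Nous devons trouver la primitive de notre équation du jerk j(t) = -360·t^3 + 120·t^2 + 72·t + 18 3 fois. En intégrant le jerk et en utilisant la condition initiale a(0) = 4, nous obtenons a(t) = -90·t^4 + 40·t^3 + 36·t^2 + 18·t + 4. L'intégrale de l'accélération est la vitesse. En utilisant v(0) = 4, nous obtenons v(t) = -18·t^5 + 10·t^4 + 12·t^3 + 9·t^2 + 4·t + 4. La primitive de la vitesse, avec x(0) = -4, donne la position: x(t) = -3·t^6 + 2·t^5 + 3·t^4 + 3·t^3 + 2·t^2 + 4·t - 4. Nous avons la position x(t) = -3·t^6 + 2·t^5 + 3·t^4 + 3·t^3 + 2·t^2 + 4·t - 4. En substituant t = 3: x(3) = -1351.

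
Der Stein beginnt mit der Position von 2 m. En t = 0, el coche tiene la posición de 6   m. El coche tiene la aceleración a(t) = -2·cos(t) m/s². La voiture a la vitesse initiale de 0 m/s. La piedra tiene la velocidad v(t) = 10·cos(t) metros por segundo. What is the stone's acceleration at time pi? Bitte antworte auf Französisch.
Pour résoudre ceci, nous devons prendre 1 dérivée de notre équation de la vitesse v(t) = 10·cos(t). En dérivant la vitesse, nous obtenons l'accélération: a(t) = -10·sin(t). De l'équation de l'accélération a(t) = -10·sin(t), nous substituons t = pi pour obtenir a = 0.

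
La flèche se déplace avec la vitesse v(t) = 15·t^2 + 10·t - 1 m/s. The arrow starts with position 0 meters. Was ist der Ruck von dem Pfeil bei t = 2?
Wir müssen unsere Gleichung für die Geschwindigkeit v(t) = 15·t^2 + 10·t - 1 2-mal ableiten. Die Ableitung von der Geschwindigkeit ergibt die Beschleunigung: a(t) = 30·t + 10. Die Ableitung von der Beschleunigung ergibt den Ruck: j(t) = 30. Mit j(t) = 30 und Einsetzen von t = 2, finden wir j = 30.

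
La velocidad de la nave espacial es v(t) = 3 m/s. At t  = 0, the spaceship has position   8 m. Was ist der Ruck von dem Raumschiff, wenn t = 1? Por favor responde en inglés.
To solve this, we need to take 2 derivatives of our velocity equation v(t) = 3. The derivative of velocity gives acceleration: a(t) = 0. Differentiating acceleration, we get jerk: j(t) = 0. From the given jerk equation j(t) = 0, we substitute t = 1 to get j = 0.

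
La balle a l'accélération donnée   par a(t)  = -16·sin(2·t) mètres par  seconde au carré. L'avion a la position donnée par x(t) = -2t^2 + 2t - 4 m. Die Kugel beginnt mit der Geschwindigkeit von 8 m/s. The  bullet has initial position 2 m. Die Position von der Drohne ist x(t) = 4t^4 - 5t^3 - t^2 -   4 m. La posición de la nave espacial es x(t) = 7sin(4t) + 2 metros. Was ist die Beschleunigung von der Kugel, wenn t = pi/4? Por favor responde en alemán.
Mit a(t) = -16·sin(2·t) und Einsetzen von t = pi/4, finden wir a = -16.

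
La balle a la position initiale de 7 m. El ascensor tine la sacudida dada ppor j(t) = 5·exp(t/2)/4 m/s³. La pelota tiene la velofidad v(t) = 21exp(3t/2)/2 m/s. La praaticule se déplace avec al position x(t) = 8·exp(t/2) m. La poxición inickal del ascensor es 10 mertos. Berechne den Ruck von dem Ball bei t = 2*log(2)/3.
Wir müssen unsere Gleichung für die Geschwindigkeit v(t) = 21·exp(3·t/2)/2 2-mal ableiten. Die Ableitung von der Geschwindigkeit ergibt die Beschleunigung: a(t) = 63·exp(3·t/2)/4. Durch Ableiten von der Beschleunigung erhalten wir den Ruck: j(t) = 189·exp(3·t/2)/8. Mit j(t) = 189·exp(3·t/2)/8 und Einsetzen von t = 2*log(2)/3, finden wir j = 189/4.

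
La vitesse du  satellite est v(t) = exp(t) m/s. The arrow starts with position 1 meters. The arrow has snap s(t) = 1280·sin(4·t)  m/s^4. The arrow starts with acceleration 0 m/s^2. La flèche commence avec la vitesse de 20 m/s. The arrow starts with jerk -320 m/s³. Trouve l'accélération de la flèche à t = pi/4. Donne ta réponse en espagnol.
Debemos encontrar la antiderivada de nuestra ecuación del snap s(t) = 1280·sin(4·t) 2 veces. Tomando ∫s(t)dt y aplicando j(0) = -320, encontramos j(t) = -320·cos(4·t). La integral de la sacudida es la aceleración. Usando a(0) = 0, obtenemos a(t) = -80·sin(4·t). Usando a(t) = -80·sin(4·t) y sustituyendo t = pi/4, encontramos a = 0.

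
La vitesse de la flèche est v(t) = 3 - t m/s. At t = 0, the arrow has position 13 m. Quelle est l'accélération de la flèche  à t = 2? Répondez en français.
Nous devons dériver notre équation de la vitesse v(t) = 3 - t 1 fois. La dérivée de la vitesse donne l'accélération: a(t) = -1. En utilisant a(t) = -1 et en substituant t = 2, nous trouvons a = -1.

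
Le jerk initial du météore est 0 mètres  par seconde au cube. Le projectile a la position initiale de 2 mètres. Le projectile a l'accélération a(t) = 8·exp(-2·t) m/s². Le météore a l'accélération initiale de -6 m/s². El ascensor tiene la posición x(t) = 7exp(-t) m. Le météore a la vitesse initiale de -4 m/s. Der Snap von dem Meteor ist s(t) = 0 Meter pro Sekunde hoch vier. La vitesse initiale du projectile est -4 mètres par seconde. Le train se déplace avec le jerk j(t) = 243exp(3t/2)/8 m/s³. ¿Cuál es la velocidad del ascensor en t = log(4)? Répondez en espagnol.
Debemos derivar nuestra ecuación de la posición x(t) = 7·exp(-t) 1 vez. Derivando la posición, obtenemos la velocidad: v(t) = -7·exp(-t). Usando v(t) = -7·exp(-t) y sustituyendo t = log(4), encontramos v = -7/4.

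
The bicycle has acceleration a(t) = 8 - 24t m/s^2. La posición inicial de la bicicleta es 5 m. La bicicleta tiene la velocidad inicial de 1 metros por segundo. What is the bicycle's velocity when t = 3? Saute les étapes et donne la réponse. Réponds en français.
v(3) = -83.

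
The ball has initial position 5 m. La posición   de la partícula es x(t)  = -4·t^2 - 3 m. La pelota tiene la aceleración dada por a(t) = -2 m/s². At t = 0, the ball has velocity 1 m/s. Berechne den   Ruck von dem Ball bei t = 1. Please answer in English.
We must differentiate our acceleration equation a(t) = -2 1 time. Differentiating acceleration, we get jerk: j(t) = 0. Using j(t) = 0 and substituting t = 1, we find j = 0.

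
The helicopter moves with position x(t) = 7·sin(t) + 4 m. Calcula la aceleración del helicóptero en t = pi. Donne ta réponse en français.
Nous devons dériver notre équation de la position x(t) = 7·sin(t) + 4 2 fois. En prenant d/dt de x(t), nous trouvons v(t) = 7·cos(t). La dérivée de la vitesse donne l'accélération: a(t) = -7·sin(t). En utilisant a(t) = -7·sin(t) et en substituant t = pi, nous trouvons a = 0.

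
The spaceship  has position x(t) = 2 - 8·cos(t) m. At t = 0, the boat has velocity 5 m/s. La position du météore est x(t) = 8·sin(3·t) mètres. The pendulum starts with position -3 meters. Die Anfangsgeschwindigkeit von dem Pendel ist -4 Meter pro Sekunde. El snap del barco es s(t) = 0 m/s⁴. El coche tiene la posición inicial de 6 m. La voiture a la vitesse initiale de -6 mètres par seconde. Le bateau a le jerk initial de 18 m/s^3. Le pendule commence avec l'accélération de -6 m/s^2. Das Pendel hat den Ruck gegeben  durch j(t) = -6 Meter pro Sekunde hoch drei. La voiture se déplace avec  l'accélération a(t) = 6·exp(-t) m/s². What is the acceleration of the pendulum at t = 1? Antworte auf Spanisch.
Para resolver esto, necesitamos tomar 1 antiderivada de nuestra ecuación de la sacudida j(t) = -6. Tomando ∫j(t)dt y aplicando a(0) = -6, encontramos a(t) = -6·t - 6. Tenemos la aceleración a(t) = -6·t - 6. Sustituyendo t = 1: a(1) = -12.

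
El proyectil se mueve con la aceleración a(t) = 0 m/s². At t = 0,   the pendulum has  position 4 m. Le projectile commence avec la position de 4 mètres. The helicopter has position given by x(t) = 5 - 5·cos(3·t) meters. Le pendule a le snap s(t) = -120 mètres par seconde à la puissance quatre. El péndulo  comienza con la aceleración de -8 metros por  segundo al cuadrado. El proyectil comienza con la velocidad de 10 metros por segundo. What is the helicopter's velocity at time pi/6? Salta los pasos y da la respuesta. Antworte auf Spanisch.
La respuesta es 15.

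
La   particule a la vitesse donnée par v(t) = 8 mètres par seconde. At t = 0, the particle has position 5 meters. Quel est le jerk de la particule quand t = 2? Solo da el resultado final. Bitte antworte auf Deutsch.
Bei t = 2, j = 0.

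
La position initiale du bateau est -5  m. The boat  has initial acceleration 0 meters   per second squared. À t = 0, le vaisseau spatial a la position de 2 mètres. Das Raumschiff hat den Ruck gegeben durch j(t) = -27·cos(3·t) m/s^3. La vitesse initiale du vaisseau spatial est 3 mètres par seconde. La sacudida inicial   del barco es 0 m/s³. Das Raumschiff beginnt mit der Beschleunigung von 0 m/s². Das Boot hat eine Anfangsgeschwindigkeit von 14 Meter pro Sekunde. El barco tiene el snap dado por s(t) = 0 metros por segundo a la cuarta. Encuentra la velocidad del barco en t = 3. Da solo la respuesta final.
En t = 3, v = 14.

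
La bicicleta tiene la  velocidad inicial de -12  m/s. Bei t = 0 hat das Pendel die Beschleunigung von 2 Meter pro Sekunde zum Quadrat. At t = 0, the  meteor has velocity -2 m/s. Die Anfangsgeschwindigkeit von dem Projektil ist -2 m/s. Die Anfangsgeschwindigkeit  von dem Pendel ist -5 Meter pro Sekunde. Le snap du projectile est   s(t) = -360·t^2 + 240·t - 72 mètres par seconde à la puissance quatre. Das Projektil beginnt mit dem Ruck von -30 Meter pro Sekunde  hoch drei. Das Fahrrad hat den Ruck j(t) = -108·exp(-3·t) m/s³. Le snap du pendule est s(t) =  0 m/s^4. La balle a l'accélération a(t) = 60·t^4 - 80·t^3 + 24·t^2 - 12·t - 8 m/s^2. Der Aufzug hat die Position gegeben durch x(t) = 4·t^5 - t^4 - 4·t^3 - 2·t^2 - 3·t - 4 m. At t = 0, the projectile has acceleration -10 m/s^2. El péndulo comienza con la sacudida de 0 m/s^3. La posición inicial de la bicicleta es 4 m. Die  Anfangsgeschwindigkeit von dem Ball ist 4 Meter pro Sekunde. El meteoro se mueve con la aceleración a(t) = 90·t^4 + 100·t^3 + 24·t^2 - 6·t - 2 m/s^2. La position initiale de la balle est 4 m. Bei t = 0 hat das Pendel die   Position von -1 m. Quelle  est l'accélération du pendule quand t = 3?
Nous devons intégrer notre équation du snap s(t) = 0 2 fois. En prenant ∫s(t)dt et en appliquant j(0) = 0, nous trouvons j(t) = 0. La primitive du jerk, avec a(0) = 2, donne l'accélération: a(t) = 2. En utilisant a(t) = 2 et en substituant t = 3, nous trouvons a = 2.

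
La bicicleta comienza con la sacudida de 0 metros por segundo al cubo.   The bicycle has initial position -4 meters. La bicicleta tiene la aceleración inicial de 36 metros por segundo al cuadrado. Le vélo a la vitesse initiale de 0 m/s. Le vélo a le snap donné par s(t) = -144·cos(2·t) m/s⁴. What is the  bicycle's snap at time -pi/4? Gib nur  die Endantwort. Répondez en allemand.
Der Snap bei t = -pi/4 ist s = 0.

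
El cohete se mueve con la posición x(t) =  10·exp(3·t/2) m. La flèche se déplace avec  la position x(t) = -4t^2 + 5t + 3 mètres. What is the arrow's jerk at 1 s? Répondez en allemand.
Wir müssen unsere Gleichung für die Position x(t) = -4·t^2 + 5·t + 3 3-mal ableiten. Die Ableitung von der Position ergibt die Geschwindigkeit: v(t) = 5 - 8·t. Mit d/dt von v(t) finden wir a(t) = -8. Die Ableitung von der Beschleunigung ergibt den Ruck: j(t) = 0. Aus der Gleichung für den Ruck j(t) = 0, setzen wir t = 1 ein und erhalten j = 0.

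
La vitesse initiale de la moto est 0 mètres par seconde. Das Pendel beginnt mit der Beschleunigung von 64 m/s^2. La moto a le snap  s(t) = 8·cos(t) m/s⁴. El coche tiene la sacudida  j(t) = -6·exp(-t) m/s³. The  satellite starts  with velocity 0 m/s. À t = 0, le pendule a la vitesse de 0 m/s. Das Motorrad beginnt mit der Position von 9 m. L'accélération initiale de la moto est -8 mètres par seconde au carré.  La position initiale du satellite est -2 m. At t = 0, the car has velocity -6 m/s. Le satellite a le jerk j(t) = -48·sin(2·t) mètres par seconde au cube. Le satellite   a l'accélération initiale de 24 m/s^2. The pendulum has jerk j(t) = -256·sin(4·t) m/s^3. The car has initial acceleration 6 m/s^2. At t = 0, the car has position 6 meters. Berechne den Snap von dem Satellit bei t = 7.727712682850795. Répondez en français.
Pour résoudre ceci, nous devons prendre 1 dérivée de notre équation du jerk j(t) = -48·sin(2·t). En dérivant le jerk, nous obtenons le snap: s(t) = -96·cos(2·t). Nous avons le snap s(t) = -96·cos(2·t). En substituant t = 7.727712682850795: s(7.727712682850795) = 92.9550158366376.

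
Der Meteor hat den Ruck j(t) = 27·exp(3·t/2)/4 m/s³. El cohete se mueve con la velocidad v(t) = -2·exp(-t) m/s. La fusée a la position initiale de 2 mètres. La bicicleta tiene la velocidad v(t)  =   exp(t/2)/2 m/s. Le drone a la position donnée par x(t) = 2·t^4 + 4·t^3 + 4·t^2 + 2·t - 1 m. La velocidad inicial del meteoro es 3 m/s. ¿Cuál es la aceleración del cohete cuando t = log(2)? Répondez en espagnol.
Debemos derivar nuestra ecuación de la velocidad v(t) = -2·exp(-t) 1 vez. La derivada de la velocidad da la aceleración: a(t) = 2·exp(-t). Tenemos la aceleración a(t) = 2·exp(-t). Sustituyendo t = log(2): a(log(2)) = 1.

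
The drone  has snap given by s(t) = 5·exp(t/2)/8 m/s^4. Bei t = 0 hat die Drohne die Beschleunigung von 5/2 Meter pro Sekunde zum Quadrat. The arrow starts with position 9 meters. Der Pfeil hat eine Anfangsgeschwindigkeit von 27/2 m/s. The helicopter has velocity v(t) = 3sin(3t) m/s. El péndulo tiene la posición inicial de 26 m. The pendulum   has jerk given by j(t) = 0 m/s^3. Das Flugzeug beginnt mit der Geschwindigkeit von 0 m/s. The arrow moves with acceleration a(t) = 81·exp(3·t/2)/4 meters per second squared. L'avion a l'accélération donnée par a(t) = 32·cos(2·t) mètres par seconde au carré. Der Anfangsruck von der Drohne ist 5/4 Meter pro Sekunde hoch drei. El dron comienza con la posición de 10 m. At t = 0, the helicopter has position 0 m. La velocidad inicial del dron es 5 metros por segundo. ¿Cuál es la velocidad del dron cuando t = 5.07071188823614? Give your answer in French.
Pour résoudre ceci, nous devons prendre 3 intégrales de notre équation du snap s(t) = 5·exp(t/2)/8. La primitive du snap est le jerk. En utilisant j(0) = 5/4, nous obtenons j(t) = 5·exp(t/2)/4. En prenant ∫j(t)dt et en appliquant a(0) = 5/2, nous trouvons a(t) = 5·exp(t/2)/2. En intégrant l'accélération et en utilisant la condition initiale v(0) = 5, nous obtenons v(t) = 5·exp(t/2). Nous avons la vitesse v(t) = 5·exp(t/2). En substituant t = 5.07071188823614: v(5.07071188823614) = 63.1046119585507.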